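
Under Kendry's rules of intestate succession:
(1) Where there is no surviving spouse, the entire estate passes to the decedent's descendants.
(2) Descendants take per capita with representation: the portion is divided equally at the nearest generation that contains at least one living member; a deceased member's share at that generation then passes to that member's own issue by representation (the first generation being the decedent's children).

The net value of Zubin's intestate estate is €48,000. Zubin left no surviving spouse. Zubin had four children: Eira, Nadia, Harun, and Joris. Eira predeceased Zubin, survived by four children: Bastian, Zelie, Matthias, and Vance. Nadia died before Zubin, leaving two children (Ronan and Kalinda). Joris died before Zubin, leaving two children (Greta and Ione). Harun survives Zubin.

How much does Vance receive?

The entire €48,000 passes to the descendants.
That amount (€48,000) is divided into 4 shares of €12,000: Harun takes €12,000; Eira's €12,000 share passes to Eira's issue; Nadia's €12,000 share passes to Nadia's issue; Joris's €12,000 share passes to Joris's issue.
Eira's share (€12,000) is divided into 4 shares of €3,000: Bastian, Zelie, Matthias, and Vance each take €3,000.
Nadia's share (€12,000) is divided into 2 shares of €6,000: Ronan and Kalinda each take €6,000.
Joris's share (€12,000) is divided into 2 shares of €6,000: Greta and Ione each take €6,000.

Vance receives €3,000.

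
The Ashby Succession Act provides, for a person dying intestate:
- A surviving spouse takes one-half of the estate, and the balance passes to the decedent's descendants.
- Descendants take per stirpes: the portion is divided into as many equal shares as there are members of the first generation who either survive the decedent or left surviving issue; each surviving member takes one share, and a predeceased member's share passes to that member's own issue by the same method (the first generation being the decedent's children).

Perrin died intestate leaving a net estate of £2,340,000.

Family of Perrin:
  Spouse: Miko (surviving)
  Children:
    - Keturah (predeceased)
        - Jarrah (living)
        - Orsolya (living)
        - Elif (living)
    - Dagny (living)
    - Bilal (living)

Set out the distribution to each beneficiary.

Miko takes one-half of £2,340,000 = £1,170,000. The remaining £1,170,000 passes to the descendants.
The descendants' portion (£1,170,000) is divided into 3 shares of £390,000: Dagny and Bilal each take £390,000; Keturah's £390,000 share passes to Keturah's issue.
Keturah's share (£390,000) is divided into 3 shares of £130,000: Jarrah, Orsolya, and Elif each take £130,000.

Miko: £1,170,000; Jarrah: £130,000; Orsolya: £130,000; Elif: £130,000; Dagny: £390,000; Bilal: £390,000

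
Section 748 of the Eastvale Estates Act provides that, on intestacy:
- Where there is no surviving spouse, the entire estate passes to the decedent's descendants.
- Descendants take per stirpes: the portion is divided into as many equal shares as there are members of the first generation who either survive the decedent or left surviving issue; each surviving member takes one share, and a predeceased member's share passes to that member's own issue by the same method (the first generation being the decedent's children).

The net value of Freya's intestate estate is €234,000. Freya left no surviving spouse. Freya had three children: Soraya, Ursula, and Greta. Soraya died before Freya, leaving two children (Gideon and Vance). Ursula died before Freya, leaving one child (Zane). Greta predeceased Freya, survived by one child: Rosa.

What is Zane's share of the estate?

The entire €234,000 passes to the descendants.
That amount (€234,000) is divided into 3 shares of €78,000: Soraya's €78,000 share passes to Soraya's issue; Ursula's €78,000 share passes to Ursula's issue; Greta's €78,000 share passes to Greta's issue.
Soraya's share (€78,000) is divided into 2 shares of €39,000: Gideon and Vance each take €39,000.
Ursula's share (€78,000) passes entirely to Zane.
Greta's share (€78,000) passes entirely to Rosa.

Zane receives €78,000.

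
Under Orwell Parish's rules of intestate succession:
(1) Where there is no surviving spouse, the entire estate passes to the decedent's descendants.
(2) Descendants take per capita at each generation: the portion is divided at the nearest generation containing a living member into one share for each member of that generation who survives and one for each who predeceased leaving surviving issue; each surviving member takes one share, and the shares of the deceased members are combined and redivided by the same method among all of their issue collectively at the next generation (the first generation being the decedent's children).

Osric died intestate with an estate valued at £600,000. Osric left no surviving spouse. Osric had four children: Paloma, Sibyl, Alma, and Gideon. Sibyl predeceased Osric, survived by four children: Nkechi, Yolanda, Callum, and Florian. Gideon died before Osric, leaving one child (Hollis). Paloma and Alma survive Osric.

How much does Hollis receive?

The entire £600,000 passes to the descendants.
That amount (£600,000) is divided at the children's generation into 4 shares of £150,000. Paloma and Alma each take £150,000. The 2 shares of the deceased (Sibyl and Gideon) are combined into a pool of £300,000.
That pool (£300,000) is divided at the grandchildren's generation equally among Nkechi, Yolanda, Callum, Florian, and Hollis: £60,000 each.

Hollis receives £60,000.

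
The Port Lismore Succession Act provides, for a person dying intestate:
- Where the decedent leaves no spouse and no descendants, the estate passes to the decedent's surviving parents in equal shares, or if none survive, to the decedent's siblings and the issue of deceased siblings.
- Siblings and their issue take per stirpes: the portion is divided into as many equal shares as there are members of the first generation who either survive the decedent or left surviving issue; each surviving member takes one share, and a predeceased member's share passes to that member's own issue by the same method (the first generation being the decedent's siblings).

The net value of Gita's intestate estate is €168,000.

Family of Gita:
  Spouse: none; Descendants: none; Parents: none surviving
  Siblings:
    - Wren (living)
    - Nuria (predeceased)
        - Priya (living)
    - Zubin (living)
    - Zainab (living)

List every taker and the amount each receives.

The entire €168,000 passes to the siblings and their issue.
That amount (€168,000) is divided into 4 shares of €42,000: Wren, Zubin, and Zainab each take €42,000; Nuria's €42,000 share passes to Nuria's issue.
Nuria's share (€42,000) passes entirely to Priya.

Wren: €42,000; Priya: €42,000; Zubin: €42,000; Zainab: €42,000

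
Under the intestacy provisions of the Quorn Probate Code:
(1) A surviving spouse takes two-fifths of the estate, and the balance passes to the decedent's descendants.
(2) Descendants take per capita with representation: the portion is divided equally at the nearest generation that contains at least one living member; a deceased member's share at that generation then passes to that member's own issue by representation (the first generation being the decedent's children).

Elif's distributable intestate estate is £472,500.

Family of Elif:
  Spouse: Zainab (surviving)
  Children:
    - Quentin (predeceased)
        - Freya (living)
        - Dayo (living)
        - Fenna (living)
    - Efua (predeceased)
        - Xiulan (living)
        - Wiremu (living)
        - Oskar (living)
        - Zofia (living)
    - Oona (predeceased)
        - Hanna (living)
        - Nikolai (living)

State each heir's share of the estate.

Zainab: £189,000; Freya: £31,500; Dayo: £31,500; Fenna: £31,500; Xiulan: £31,500; Wiremu: £31,500; Oskar: £31,500; Zofia: £31,500; Hanna: £31,500; Nikolai: £31,500

Zainab takes two-fifths of £472,500 = £189,000. The remaining £283,500 passes to the descendants.
No child survives, so the initial division is made at the grandchildren's generation.
The descendants' portion (£283,500) is divided into 9 shares of £31,500: Freya, Dayo, Fenna, Xiulan, Wiremu, Oskar, Zofia, Hanna, and Nikolai each take £31,500.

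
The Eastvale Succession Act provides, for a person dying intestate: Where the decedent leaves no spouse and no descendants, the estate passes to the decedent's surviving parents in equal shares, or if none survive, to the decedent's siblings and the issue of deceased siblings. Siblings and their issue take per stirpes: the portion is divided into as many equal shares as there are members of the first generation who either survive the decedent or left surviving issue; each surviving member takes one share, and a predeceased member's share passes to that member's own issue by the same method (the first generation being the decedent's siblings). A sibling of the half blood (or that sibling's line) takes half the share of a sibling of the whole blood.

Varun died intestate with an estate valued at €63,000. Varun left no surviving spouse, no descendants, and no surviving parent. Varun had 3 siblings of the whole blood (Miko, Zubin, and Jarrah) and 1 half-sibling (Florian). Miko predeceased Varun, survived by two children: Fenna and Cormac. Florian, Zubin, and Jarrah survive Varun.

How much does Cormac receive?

The entire €63,000 passes to the siblings and their issue.
Counting each half-blood sibling's line as half a unit, there are 7/2 units in €63,000, so one unit is €18,000. Whole-blood lines (Miko, Zubin, and Jarrah) take €18,000 each; half-blood lines (Florian) take €9,000 each.
Miko's share (€18,000) is divided into 2 shares of €9,000: Fenna and Cormac each take €9,000.

Cormac receives €9,000.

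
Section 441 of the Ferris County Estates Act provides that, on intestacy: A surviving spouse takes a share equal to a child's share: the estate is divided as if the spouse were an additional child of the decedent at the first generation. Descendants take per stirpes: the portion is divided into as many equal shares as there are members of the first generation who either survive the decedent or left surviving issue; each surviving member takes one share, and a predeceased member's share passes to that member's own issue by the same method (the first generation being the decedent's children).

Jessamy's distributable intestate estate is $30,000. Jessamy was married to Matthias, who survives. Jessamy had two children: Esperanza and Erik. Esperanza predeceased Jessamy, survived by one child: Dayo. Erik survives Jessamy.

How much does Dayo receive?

Dayo receives $10,000.

The spouse counts as an additional share at the children's level, so there are 3 primary shares of $10,000. Matthias takes one such share ($10,000).
The children's combined portion ($20,000) is divided into 2 shares of $10,000: Erik takes $10,000; Esperanza's $10,000 share passes to Esperanza's issue.
Esperanza's share ($10,000) passes entirely to Dayo.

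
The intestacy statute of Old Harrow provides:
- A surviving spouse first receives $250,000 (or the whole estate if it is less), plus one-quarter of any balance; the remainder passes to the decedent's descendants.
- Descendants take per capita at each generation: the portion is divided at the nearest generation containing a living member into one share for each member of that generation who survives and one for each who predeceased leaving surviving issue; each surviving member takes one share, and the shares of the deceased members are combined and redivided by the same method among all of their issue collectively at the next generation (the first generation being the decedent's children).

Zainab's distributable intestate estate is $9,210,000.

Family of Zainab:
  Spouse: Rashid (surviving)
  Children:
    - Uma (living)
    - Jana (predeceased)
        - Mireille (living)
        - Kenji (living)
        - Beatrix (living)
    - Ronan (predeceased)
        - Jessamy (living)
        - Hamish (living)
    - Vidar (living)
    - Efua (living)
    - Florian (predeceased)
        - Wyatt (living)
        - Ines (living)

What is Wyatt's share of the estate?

Rashid first takes $250,000, leaving a balance of $8,960,000. Rashid then takes one-quarter of the balance ($2,240,000), for a total of $2,490,000. The remaining $6,720,000 passes to the descendants.
The descendants' portion ($6,720,000) is divided at the children's generation into 6 shares of $1,120,000. Uma, Vidar, and Efua each take $1,120,000. The 3 shares of the deceased (Jana, Ronan, and Florian) are combined into a pool of $3,360,000.
That pool ($3,360,000) is divided at the grandchildren's generation equally among Mireille, Kenji, Beatrix, Jessamy, Hamish, Wyatt, and Ines: $480,000 each.

Wyatt receives $480,000.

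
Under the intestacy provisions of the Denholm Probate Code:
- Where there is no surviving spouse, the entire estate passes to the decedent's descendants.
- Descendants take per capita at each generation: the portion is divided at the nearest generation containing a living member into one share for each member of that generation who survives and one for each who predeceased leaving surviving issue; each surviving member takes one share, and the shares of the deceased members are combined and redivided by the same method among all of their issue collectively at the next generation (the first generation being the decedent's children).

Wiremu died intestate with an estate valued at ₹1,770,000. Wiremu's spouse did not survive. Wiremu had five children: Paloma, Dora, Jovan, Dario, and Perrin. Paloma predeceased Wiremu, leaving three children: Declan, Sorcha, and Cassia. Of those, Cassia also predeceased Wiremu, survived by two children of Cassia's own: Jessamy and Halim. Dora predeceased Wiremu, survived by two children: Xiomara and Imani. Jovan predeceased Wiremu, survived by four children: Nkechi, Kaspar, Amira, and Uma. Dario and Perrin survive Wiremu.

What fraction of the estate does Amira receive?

Amira receives 1/15 of the estate.

The entire ₹1,770,000 passes to the descendants.
That amount (₹1,770,000) is divided at the children's generation into 5 shares of ₹354,000. Dario and Perrin each take ₹354,000. The 3 shares of the deceased (Paloma, Dora, and Jovan) are combined into a pool of ₹1,062,000.
That pool (₹1,062,000) is divided at the grandchildren's generation into 9 shares of ₹118,000. Declan, Sorcha, Xiomara, Imani, Nkechi, Kaspar, Amira, and Uma each take ₹118,000. The remaining share for the deceased Cassia (₹118,000) is carried to the next generation.
That pool (₹118,000) is divided at the great-grandchildren's generation equally among Jessamy and Halim: ₹59,000 each.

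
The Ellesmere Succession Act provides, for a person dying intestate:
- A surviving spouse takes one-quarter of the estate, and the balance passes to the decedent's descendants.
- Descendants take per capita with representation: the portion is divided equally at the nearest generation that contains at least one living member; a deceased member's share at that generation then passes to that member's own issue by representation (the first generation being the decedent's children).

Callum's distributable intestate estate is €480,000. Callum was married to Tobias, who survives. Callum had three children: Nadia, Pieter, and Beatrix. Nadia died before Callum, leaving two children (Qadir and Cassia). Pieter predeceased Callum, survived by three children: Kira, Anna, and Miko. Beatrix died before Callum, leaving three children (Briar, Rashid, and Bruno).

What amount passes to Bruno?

Bruno receives €45,000.

Tobias takes one-quarter of €480,000 = €120,000. The remaining €360,000 passes to the descendants.
No child survives, so the initial division is made at the grandchildren's generation.
The descendants' portion (€360,000) is divided into 8 shares of €45,000: Qadir, Cassia, Kira, Anna, Miko, Briar, Rashid, and Bruno each take €45,000.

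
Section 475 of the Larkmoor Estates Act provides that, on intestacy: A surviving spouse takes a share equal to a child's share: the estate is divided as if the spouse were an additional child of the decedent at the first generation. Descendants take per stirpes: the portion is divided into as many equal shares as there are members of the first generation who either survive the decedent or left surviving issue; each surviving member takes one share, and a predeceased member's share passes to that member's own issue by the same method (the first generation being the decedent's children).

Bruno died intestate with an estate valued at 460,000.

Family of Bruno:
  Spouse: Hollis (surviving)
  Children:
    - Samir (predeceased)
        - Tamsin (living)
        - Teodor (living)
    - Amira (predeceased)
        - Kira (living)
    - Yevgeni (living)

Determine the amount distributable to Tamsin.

The spouse counts as an additional share at the children's level, so there are 4 primary shares of 115,000. Hollis takes one such share (115,000).
The children's combined portion (345,000) is divided into 3 shares of 115,000: Yevgeni takes 115,000; Samir's 115,000 share passes to Samir's issue; Amira's 115,000 share passes to Amira's issue.
Samir's share (115,000) is divided into 2 shares of 57,500: Tamsin and Teodor each take 57,500.
Amira's share (115,000) passes entirely to Kira.

Tamsin receives 57,500.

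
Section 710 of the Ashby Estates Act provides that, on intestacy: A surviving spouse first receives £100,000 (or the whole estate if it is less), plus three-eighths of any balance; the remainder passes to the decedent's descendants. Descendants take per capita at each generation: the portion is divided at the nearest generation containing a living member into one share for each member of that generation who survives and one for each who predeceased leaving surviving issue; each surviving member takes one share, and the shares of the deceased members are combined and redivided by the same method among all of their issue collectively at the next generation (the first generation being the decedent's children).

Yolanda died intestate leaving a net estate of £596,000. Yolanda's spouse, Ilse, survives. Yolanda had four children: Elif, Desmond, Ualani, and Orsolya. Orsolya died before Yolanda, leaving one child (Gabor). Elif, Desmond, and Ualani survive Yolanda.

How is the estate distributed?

Ilse: £286,000; Elif: £77,500; Desmond: £77,500; Ualani: £77,500; Gabor: £77,500

Ilse first takes £100,000, leaving a balance of £496,000. Ilse then takes three-eighths of the balance (£186,000), for a total of £286,000. The remaining £310,000 passes to the descendants.
The descendants' portion (£310,000) is divided at the children's generation into 4 shares of £77,500. Elif, Desmond, and Ualani each take £77,500. The remaining share for the deceased Orsolya (£77,500) is carried to the next generation.
That pool (£77,500) passes entirely to Gabor, the sole taker at the grandchildren's generation.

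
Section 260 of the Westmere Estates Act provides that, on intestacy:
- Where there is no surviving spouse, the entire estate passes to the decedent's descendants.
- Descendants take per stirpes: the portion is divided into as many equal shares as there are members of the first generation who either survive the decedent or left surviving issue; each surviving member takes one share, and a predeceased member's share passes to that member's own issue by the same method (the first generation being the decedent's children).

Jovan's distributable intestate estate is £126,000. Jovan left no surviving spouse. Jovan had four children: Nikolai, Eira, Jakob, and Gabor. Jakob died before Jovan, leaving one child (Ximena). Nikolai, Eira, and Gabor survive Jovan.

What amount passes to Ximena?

The entire £126,000 passes to the descendants.
That amount (£126,000) is divided into 4 shares of £31,500: Nikolai, Eira, and Gabor each take £31,500; Jakob's £31,500 share passes to Jakob's issue.
Jakob's share (£31,500) passes entirely to Ximena.

Ximena receives £31,500.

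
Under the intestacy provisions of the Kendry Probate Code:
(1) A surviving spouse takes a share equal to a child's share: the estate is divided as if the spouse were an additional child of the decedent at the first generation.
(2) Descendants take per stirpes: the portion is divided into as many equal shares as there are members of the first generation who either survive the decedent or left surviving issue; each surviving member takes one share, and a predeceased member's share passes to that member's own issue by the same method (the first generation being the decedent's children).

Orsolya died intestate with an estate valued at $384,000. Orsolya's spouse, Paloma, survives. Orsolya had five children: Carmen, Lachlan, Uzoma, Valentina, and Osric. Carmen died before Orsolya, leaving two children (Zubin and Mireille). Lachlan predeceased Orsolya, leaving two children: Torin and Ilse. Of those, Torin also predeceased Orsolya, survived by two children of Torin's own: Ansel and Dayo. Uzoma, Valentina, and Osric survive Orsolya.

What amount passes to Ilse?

Ilse receives $32,000.

The spouse counts as an additional share at the children's level, so there are 6 primary shares of $64,000. Paloma takes one such share ($64,000).
The children's combined portion ($320,000) is divided into 5 shares of $64,000: Uzoma, Valentina, and Osric each take $64,000; Carmen's $64,000 share passes to Carmen's issue; Lachlan's $64,000 share passes to Lachlan's issue.
Carmen's share ($64,000) is divided into 2 shares of $32,000: Zubin and Mireille each take $32,000.
Lachlan's share ($64,000) is divided into 2 shares of $32,000: Ilse takes $32,000; Torin's $32,000 share passes to Torin's issue.
Torin's share ($32,000) is divided into 2 shares of $16,000: Ansel and Dayo each take $16,000.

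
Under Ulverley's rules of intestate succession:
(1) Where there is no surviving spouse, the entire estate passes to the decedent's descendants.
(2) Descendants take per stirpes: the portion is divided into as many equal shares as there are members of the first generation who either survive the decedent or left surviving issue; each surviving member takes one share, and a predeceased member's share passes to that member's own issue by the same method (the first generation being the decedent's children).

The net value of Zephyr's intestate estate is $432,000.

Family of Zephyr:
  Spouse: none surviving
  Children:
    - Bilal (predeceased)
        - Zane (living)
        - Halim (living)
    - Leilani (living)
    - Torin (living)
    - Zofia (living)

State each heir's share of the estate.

The entire $432,000 passes to the descendants.
That amount ($432,000) is divided into 4 shares of $108,000: Leilani, Torin, and Zofia each take $108,000; Bilal's $108,000 share passes to Bilal's issue.
Bilal's share ($108,000) is divided into 2 shares of $54,000: Zane and Halim each take $54,000.

Zane: $54,000; Halim: $54,000; Leilani: $108,000; Torin: $108,000; Zofia: $108,000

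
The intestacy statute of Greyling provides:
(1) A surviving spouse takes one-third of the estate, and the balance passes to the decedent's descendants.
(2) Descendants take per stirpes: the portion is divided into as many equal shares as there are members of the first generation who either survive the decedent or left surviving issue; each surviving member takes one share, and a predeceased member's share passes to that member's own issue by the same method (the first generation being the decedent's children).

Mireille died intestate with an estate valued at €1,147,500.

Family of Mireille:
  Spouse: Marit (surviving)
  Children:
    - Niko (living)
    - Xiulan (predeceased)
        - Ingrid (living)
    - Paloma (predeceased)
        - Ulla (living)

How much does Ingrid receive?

Marit takes one-third of €1,147,500 = €382,500. The remaining €765,000 passes to the descendants.
The descendants' portion (€765,000) is divided into 3 shares of €255,000: Niko takes €255,000; Xiulan's €255,000 share passes to Xiulan's issue; Paloma's €255,000 share passes to Paloma's issue.
Xiulan's share (€255,000) passes entirely to Ingrid.
Paloma's share (€255,000) passes entirely to Ulla.

Ingrid receives €255,000.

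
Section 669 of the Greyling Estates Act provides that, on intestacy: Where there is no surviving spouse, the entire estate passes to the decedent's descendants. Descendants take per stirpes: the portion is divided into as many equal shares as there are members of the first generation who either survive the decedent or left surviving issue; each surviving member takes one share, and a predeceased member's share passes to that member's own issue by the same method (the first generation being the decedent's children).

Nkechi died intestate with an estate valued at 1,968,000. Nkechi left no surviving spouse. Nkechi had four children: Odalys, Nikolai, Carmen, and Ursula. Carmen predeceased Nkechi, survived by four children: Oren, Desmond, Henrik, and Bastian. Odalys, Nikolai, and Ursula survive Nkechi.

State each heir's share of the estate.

Odalys: 492,000; Nikolai: 492,000; Oren: 123,000; Desmond: 123,000; Henrik: 123,000; Bastian: 123,000; Ursula: 492,000

The entire 1,968,000 passes to the descendants.
That amount (1,968,000) is divided into 4 shares of 492,000: Odalys, Nikolai, and Ursula each take 492,000; Carmen's 492,000 share passes to Carmen's issue.
Carmen's share (492,000) is divided into 4 shares of 123,000: Oren, Desmond, Henrik, and Bastian each take 123,000.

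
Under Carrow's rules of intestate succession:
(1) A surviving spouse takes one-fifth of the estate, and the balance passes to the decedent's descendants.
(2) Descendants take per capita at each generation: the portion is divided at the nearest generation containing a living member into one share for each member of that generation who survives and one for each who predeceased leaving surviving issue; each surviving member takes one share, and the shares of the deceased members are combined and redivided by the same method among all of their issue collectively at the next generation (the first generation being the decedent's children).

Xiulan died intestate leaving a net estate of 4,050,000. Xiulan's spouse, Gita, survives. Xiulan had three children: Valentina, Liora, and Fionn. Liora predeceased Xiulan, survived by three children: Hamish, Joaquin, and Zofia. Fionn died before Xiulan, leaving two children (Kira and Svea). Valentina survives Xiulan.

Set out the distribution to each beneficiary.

Gita: 810,000; Valentina: 1,080,000; Hamish: 432,000; Joaquin: 432,000; Zofia: 432,000; Kira: 432,000; Svea: 432,000

Gita takes one-fifth of 4,050,000 = 810,000. The remaining 3,240,000 passes to the descendants.
The descendants' portion (3,240,000) is divided at the children's generation into 3 shares of 1,080,000. Valentina takes 1,080,000. The 2 shares of the deceased (Liora and Fionn) are combined into a pool of 2,160,000.
That pool (2,160,000) is divided at the grandchildren's generation equally among Hamish, Joaquin, Zofia, Kira, and Svea: 432,000 each.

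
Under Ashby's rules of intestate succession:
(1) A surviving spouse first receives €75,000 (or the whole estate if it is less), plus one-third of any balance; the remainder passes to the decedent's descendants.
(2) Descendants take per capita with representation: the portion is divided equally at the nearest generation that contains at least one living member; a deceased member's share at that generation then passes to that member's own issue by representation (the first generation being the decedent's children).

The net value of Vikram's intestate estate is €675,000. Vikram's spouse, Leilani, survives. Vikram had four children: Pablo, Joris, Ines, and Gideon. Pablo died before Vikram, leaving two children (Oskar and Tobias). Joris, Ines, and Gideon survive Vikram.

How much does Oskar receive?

Leilani first takes €75,000, leaving a balance of €600,000. Leilani then takes one-third of the balance (€200,000), for a total of €275,000. The remaining €400,000 passes to the descendants.
The descendants' portion (€400,000) is divided into 4 shares of €100,000: Joris, Ines, and Gideon each take €100,000; Pablo's €100,000 share passes to Pablo's issue.
Pablo's share (€100,000) is divided into 2 shares of €50,000: Oskar and Tobias each take €50,000.

Oskar receives €50,000.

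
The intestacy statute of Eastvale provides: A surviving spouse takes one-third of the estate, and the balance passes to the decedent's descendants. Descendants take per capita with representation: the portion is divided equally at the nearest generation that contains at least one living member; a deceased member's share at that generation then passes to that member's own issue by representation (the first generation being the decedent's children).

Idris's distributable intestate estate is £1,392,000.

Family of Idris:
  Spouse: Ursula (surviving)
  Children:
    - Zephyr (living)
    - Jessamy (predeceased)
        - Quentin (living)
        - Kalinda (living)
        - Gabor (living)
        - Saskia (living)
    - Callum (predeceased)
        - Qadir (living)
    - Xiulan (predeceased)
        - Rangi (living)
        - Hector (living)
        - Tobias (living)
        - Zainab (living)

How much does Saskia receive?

Ursula takes one-third of £1,392,000 = £464,000. The remaining £928,000 passes to the descendants.
The descendants' portion (£928,000) is divided into 4 shares of £232,000: Zephyr takes £232,000; Jessamy's £232,000 share passes to Jessamy's issue; Callum's £232,000 share passes to Callum's issue; Xiulan's £232,000 share passes to Xiulan's issue.
Jessamy's share (£232,000) is divided into 4 shares of £58,000: Quentin, Kalinda, Gabor, and Saskia each take £58,000.
Callum's share (£232,000) passes entirely to Qadir.
Xiulan's share (£232,000) is divided into 4 shares of £58,000: Rangi, Hector, Tobias, and Zainab each take £58,000.

Saskia receives £58,000.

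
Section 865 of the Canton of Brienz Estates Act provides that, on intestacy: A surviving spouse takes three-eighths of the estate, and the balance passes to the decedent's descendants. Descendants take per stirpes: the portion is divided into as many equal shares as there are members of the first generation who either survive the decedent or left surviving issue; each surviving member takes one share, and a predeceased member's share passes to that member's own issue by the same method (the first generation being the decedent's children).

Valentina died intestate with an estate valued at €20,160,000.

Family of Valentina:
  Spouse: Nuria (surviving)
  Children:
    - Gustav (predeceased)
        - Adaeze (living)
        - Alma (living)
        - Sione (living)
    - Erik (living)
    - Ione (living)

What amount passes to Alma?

Alma receives €1,400,000.

Nuria takes three-eighths of €20,160,000 = €7,560,000. The remaining €12,600,000 passes to the descendants.
The descendants' portion (€12,600,000) is divided into 3 shares of €4,200,000: Erik and Ione each take €4,200,000; Gustav's €4,200,000 share passes to Gustav's issue.
Gustav's share (€4,200,000) is divided into 3 shares of €1,400,000: Adaeze, Alma, and Sione each take €1,400,000.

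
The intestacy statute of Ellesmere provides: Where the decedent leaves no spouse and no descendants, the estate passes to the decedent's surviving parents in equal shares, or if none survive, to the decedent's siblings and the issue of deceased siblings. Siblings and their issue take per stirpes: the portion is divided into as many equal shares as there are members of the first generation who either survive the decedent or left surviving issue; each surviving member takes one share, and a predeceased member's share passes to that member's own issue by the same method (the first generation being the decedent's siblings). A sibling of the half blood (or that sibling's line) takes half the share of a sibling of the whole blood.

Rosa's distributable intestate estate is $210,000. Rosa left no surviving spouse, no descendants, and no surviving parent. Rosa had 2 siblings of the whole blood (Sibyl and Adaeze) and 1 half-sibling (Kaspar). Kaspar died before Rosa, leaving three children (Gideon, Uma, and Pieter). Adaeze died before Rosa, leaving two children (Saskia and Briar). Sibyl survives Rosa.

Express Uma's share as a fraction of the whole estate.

The entire $210,000 passes to the siblings and their issue.
Counting each half-blood sibling's line as half a unit, there are 5/2 units in $210,000, so one unit is $84,000. Whole-blood lines (Sibyl and Adaeze) take $84,000 each; half-blood lines (Kaspar) take $42,000 each.
Kaspar's share ($42,000) is divided into 3 shares of $14,000: Gideon, Uma, and Pieter each take $14,000.
Adaeze's share ($84,000) is divided into 2 shares of $42,000: Saskia and Briar each take $42,000.

Uma receives 1/15 of the estate.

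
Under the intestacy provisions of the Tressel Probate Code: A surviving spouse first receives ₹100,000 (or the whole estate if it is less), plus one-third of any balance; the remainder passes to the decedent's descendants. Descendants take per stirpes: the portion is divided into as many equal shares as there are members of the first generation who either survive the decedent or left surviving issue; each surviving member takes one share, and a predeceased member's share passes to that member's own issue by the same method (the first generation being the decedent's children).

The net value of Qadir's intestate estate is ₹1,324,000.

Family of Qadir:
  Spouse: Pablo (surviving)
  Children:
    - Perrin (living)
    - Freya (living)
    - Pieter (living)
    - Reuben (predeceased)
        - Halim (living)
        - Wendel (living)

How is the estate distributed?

Pablo first takes ₹100,000, leaving a balance of ₹1,224,000. Pablo then takes one-third of the balance (₹408,000), for a total of ₹508,000. The remaining ₹816,000 passes to the descendants.
The descendants' portion (₹816,000) is divided into 4 shares of ₹204,000: Perrin, Freya, and Pieter each take ₹204,000; Reuben's ₹204,000 share passes to Reuben's issue.
Reuben's share (₹204,000) is divided into 2 shares of ₹102,000: Halim and Wendel each take ₹102,000.

Pablo: ₹508,000; Perrin: ₹204,000; Freya: ₹204,000; Pieter: ₹204,000; Halim: ₹102,000; Wendel: ₹102,000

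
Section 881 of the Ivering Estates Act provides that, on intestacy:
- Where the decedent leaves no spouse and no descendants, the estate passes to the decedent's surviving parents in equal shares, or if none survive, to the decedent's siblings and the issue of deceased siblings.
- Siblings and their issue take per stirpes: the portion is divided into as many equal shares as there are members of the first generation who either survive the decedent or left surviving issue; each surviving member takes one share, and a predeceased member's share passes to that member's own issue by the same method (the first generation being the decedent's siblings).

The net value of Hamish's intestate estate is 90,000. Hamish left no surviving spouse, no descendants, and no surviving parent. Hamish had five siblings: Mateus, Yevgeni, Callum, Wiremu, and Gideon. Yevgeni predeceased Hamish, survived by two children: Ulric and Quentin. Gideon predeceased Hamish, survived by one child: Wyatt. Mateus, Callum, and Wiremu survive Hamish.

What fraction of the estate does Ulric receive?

Ulric receives 1/10 of the estate.

The entire 90,000 passes to the siblings and their issue.
That amount (90,000) is divided into 5 shares of 18,000: Mateus, Callum, and Wiremu each take 18,000; Yevgeni's 18,000 share passes to Yevgeni's issue; Gideon's 18,000 share passes to Gideon's issue.
Yevgeni's share (18,000) is divided into 2 shares of 9,000: Ulric and Quentin each take 9,000.
Gideon's share (18,000) passes entirely to Wyatt.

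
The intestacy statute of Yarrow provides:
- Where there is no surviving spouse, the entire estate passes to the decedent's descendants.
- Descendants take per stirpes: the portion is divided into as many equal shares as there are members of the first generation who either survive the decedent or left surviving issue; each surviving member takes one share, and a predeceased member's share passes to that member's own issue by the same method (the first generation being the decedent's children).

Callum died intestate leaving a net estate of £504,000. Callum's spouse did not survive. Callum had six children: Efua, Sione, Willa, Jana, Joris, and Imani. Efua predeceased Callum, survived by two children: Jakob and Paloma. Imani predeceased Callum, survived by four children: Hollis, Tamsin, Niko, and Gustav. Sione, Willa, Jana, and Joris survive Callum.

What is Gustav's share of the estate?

The entire £504,000 passes to the descendants.
That amount (£504,000) is divided into 6 shares of £84,000: Sione, Willa, Jana, and Joris each take £84,000; Efua's £84,000 share passes to Efua's issue; Imani's £84,000 share passes to Imani's issue.
Efua's share (£84,000) is divided into 2 shares of £42,000: Jakob and Paloma each take £42,000.
Imani's share (£84,000) is divided into 4 shares of £21,000: Hollis, Tamsin, Niko, and Gustav each take £21,000.

Gustav receives £21,000.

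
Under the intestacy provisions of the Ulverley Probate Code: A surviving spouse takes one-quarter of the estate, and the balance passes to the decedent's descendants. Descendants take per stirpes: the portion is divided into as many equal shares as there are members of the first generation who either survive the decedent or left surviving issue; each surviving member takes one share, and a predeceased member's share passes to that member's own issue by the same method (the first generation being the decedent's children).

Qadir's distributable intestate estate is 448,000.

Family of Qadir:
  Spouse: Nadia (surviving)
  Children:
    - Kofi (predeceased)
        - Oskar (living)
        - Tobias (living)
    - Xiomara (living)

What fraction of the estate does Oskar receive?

Oskar receives 3/16 of the estate.

Nadia takes one-quarter of 448,000 = 112,000. The remaining 336,000 passes to the descendants.
The descendants' portion (336,000) is divided into 2 shares of 168,000: Xiomara takes 168,000; Kofi's 168,000 share passes to Kofi's issue.
Kofi's share (168,000) is divided into 2 shares of 84,000: Oskar and Tobias each take 84,000.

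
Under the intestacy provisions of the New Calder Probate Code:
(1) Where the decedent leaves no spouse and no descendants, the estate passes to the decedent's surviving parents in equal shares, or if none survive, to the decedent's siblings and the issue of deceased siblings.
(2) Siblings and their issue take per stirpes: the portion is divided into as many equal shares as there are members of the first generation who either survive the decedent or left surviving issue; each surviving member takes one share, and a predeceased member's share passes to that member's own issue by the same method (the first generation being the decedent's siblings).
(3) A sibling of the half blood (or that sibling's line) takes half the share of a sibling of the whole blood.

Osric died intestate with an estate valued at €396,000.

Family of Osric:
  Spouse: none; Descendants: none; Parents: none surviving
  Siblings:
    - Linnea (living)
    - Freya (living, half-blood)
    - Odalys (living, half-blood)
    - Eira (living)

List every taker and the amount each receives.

The entire €396,000 passes to the siblings and their issue.
Counting each half-blood sibling's line as half a unit, there are 3 units in €396,000, so one unit is €132,000. Whole-blood lines (Linnea and Eira) take €132,000 each; half-blood lines (Freya and Odalys) take €66,000 each.

Linnea: €132,000; Freya: €66,000; Odalys: €66,000; Eira: €132,000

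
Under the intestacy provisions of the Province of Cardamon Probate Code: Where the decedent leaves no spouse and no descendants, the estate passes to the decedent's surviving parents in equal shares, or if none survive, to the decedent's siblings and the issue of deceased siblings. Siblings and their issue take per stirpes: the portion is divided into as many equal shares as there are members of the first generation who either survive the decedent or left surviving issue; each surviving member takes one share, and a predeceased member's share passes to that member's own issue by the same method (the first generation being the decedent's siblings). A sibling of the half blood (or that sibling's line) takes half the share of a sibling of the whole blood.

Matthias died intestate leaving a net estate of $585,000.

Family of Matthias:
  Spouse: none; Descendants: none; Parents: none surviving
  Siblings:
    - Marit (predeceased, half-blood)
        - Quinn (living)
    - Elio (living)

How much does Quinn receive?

The entire $585,000 passes to the siblings and their issue.
Counting each half-blood sibling's line as half a unit, there are 3/2 units in $585,000, so one unit is $390,000. Whole-blood lines (Elio) take $390,000 each; half-blood lines (Marit) take $195,000 each.
Marit's share ($195,000) passes entirely to Quinn.

Quinn receives $195,000.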